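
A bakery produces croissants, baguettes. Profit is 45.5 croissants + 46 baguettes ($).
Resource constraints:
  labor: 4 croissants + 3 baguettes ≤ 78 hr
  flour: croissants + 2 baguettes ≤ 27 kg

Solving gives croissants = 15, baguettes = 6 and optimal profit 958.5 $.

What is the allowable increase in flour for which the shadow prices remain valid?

Binding constraints: labor, flour. The basis is B = [[4,3],[1,2]] with det 5.
Per unit increase in flour, x* moves by d = (-0.6, 0.8).
The basis stays optimal until croissants reaches 0; allowable increase = 25 kg.

25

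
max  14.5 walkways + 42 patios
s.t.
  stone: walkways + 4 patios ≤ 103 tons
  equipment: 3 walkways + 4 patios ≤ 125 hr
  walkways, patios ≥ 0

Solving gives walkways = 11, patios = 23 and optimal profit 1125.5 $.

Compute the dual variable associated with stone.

Both stone and equipment are binding at x*.
Dual feasibility on the basic columns requires 1·y_stone + 3·y_equipment = 14.5, 4·y_stone + 4·y_equipment = 42.
Solving: y_stone = 8.5, y_equipment = 2.
Shadow price of stone = 8.5.

8.5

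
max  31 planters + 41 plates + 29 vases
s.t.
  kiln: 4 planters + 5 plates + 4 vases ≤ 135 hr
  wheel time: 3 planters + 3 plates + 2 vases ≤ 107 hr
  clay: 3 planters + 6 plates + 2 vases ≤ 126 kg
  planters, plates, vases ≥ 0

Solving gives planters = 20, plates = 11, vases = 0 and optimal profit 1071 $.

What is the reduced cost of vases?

-1

Check each constraint at x*: kiln 135/135 (tight); wheel time 93/107 (slack 14); clay 126/126 (tight).
Slack constraints have shadow price 0 (complementary slackness).
From A_Bᵀ y = c: 4·y_kiln + 3·y_clay = 31; 5·y_kiln + 6·y_clay = 41.
→ y_kiln = 7 and y_clay = 1.
Reduced cost of vases: c₃ − yᵀa₃ = 29 − (7·4 + 1·2) = 29 − 30 = -1.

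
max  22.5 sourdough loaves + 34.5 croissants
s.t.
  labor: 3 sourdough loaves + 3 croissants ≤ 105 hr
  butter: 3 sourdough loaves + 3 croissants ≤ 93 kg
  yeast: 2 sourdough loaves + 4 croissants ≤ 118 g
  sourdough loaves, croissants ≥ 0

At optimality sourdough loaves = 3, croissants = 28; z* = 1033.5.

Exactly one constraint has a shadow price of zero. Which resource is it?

labor: 93/105 (slack 12)
butter: 93/93 (binding)
yeast: 118/118 (binding)
By complementary slackness, a constraint with positive slack has shadow price 0 → labor.

labor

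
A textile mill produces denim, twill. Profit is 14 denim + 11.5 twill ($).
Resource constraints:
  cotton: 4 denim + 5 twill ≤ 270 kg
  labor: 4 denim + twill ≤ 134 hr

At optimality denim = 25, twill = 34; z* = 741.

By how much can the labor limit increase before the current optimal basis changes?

136

Binding constraints: cotton, labor. The basis is B = [[4,5],[4,1]] with det -16.
Per unit increase in labor, x* moves by d = (0.3125, -0.25).
The basis stays optimal until twill reaches 0; allowable increase = 136 hr.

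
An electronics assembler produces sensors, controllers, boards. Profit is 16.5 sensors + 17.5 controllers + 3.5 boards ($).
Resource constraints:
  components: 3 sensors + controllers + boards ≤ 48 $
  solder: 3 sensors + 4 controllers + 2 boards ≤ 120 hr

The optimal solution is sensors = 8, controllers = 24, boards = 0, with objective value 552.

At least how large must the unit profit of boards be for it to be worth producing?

Check each constraint at x*: components 48/48 (tight); solder 120/120 (tight).
The binding rows give the dual system: 3·y_components + 3·y_solder = 16.5 and 1·y_components + 4·y_solder = 17.5.
Solving: y_components = 1.5, y_solder = 4.
boards enters the basis when its profit ≥ yᵀa₃ = 1.5·1 + 4·2 = 9.5.

9.5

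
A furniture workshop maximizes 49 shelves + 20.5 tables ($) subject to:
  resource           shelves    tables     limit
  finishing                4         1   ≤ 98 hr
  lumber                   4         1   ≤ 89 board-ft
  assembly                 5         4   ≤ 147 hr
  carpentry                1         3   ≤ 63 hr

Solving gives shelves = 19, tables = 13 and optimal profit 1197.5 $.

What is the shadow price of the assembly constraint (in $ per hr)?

3

At the optimum: finishing uses 89 of 98 (slack = 9); lumber uses 89 of 89 (binding); assembly uses 147 of 147 (binding); carpentry uses 58 of 63 (slack = 5).
By complementary slackness, y = 0 for the non-binding constraints.
Dual feasibility on the basic columns requires 4·y_lumber + 5·y_assembly = 49, 1·y_lumber + 4·y_assembly = 20.5.
→ y_lumber = 8.5 and y_assembly = 3.
Shadow price of assembly = 3.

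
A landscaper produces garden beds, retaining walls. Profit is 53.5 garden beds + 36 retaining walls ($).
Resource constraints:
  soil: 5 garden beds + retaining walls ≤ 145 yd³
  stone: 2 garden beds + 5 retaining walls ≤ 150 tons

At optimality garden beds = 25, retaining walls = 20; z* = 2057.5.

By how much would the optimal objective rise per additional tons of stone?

Check each constraint at x*: soil 145/145 (tight); stone 150/150 (tight).
The binding rows give the dual system: 5·y_soil + 2·y_stone = 53.5 and 1·y_soil + 5·y_stone = 36.
→ y_soil = 8.5 and y_stone = 5.5.
Shadow price of stone = 5.5.

5.5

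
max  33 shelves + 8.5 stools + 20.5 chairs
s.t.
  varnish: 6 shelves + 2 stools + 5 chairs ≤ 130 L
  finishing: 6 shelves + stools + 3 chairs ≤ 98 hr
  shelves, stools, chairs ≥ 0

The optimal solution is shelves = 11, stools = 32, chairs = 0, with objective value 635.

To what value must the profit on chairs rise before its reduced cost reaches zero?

At the optimum: varnish uses 130 of 130 (binding); finishing uses 98 of 98 (binding).
The binding rows give the dual system: 6·y_varnish + 6·y_finishing = 33 and 2·y_varnish + 1·y_finishing = 8.5.
Solving: y_varnish = 3, y_finishing = 2.5.
chairs enters the basis when its profit ≥ yᵀa₃ = 3·5 + 2.5·3 = 22.5.

22.5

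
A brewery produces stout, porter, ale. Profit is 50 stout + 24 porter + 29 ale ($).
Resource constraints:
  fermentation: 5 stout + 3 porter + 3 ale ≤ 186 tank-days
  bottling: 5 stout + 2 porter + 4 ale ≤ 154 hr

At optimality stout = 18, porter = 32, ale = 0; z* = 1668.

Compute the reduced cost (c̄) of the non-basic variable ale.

Check each constraint at x*: fermentation 186/186 (tight); bottling 154/154 (tight).
Dual feasibility on the basic columns requires 5·y_fermentation + 5·y_bottling = 50, 3·y_fermentation + 2·y_bottling = 24.
→ y_fermentation = 4 and y_bottling = 6.
Reduced cost of ale: c₃ − yᵀa₃ = 29 − (4·3 + 6·4) = 29 − 36 = -7.

-7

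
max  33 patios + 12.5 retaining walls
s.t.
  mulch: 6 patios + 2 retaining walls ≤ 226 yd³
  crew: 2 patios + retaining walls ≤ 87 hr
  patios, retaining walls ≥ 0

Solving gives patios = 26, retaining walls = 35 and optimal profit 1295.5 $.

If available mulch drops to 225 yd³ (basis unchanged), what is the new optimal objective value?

1291.5

Both mulch and crew are binding at x*.
The binding rows give the dual system: 6·y_mulch + 2·y_crew = 33 and 2·y_mulch + 1·y_crew = 12.5.
Solving: y_mulch = 4, y_crew = 4.5.
Δz = y_mulch·Δb = 4 × (-1) = -4, so new z* = 1295.5 − 4 = 1291.5.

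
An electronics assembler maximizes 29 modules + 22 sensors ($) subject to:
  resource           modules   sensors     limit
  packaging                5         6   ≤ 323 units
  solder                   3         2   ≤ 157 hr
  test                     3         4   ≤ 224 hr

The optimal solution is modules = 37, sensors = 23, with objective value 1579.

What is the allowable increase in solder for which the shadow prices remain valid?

36.8

Binding constraints: packaging, solder. The basis is B = [[5,6],[3,2]] with det -8.
Per unit increase in solder, x* moves by d = (0.75, -0.625).
The basis stays optimal until sensors reaches 0; allowable increase = 36.8 hr.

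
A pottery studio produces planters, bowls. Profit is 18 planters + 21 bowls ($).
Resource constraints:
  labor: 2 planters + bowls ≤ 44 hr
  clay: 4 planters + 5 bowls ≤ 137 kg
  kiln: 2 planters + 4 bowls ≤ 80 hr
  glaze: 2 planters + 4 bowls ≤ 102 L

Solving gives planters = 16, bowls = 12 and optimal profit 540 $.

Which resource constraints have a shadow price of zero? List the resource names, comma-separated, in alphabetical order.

labor: 44/44 (binding)
clay: 124/137 (slack 13)
kiln: 80/80 (binding)
glaze: 80/102 (slack 22)
By complementary slackness, a constraint with positive slack has shadow price 0 → clay, glaze.

clay, glaze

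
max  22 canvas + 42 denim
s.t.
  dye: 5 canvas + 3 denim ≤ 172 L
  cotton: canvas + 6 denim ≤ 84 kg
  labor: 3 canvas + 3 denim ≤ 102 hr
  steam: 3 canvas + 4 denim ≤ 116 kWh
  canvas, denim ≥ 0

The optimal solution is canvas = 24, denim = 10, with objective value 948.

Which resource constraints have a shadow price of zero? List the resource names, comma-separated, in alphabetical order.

dye, steam

dye: 150/172 (slack 22)
cotton: 84/84 (binding)
labor: 102/102 (binding)
steam: 112/116 (slack 4)
By complementary slackness, a constraint with positive slack has shadow price 0 → dye, steam.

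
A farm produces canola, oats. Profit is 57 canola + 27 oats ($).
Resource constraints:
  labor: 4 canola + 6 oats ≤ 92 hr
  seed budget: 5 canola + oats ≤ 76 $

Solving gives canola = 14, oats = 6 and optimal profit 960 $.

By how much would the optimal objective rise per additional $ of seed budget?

9

Check each constraint at x*: labor 92/92 (tight); seed budget 76/76 (tight).
The binding rows give the dual system: 4·y_labor + 5·y_seed budget = 57 and 6·y_labor + 1·y_seed budget = 27.
This yields shadow prices y_labor = 3, y_seed budget = 9.
Shadow price of seed budget = 9.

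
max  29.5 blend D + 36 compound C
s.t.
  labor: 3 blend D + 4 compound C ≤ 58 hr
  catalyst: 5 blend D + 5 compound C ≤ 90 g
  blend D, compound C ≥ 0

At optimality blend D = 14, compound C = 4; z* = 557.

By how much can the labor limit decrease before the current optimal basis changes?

Binding constraints: labor, catalyst. The basis is B = [[3,4],[5,5]] with det -5.
Per unit decrease in labor, x* moves by d = (1, -1).
The basis stays optimal until compound C reaches 0; allowable decrease = 4 hr.

4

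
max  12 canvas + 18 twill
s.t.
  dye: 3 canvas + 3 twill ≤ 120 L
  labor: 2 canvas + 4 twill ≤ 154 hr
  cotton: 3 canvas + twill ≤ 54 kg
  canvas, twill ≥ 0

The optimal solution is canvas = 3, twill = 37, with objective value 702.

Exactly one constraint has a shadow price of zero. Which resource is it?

dye: 120/120 (binding)
labor: 154/154 (binding)
cotton: 46/54 (slack 8)
By complementary slackness, a constraint with positive slack has shadow price 0 → cotton.

cotton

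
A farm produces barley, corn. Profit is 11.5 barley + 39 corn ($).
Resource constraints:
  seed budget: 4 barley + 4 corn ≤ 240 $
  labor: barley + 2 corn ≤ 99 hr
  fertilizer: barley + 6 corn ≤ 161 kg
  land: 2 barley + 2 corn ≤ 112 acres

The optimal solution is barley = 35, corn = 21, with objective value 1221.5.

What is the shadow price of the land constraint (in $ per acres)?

Binding: fertilizer and land. Non-binding: seed budget (16 unused), labor (22 unused).
Since seed budget, labor are not tight, their duals are 0.
Dual feasibility on the basic columns requires 1·y_fertilizer + 2·y_land = 11.5, 6·y_fertilizer + 2·y_land = 39.
→ y_fertilizer = 5.5 and y_land = 3.
Shadow price of land = 3.

3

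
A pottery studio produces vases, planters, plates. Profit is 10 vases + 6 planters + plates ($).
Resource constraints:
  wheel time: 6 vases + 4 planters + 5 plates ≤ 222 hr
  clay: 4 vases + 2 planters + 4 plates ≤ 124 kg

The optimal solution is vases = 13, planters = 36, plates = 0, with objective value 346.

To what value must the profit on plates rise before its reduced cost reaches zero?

9

Both wheel time and clay are binding at x*.
The binding rows give the dual system: 6·y_wheel time + 4·y_clay = 10 and 4·y_wheel time + 2·y_clay = 6.
Solving: y_wheel time = 1, y_clay = 1.
plates enters the basis when its profit ≥ yᵀa₃ = 1·5 + 1·4 = 9.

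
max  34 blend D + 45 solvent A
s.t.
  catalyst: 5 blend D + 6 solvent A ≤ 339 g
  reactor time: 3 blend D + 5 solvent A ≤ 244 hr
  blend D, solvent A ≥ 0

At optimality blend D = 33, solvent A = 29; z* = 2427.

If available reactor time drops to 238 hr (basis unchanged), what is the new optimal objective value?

At the optimum: catalyst uses 339 of 339 (binding); reactor time uses 244 of 244 (binding).
The binding rows give the dual system: 5·y_catalyst + 3·y_reactor time = 34 and 6·y_catalyst + 5·y_reactor time = 45.
This yields shadow prices y_catalyst = 5, y_reactor time = 3.
Δz = y_reactor time·Δb = 3 × (-6) = -18, so new z* = 2427 − 18 = 2409.

2409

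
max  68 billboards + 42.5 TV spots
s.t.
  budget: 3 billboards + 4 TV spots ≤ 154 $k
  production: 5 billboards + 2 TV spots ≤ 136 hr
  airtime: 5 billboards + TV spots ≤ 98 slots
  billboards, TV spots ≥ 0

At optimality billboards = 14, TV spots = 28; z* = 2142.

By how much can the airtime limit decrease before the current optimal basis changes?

59.5

Binding constraints: budget, airtime. The basis is B = [[3,4],[5,1]] with det -17.
Per unit decrease in airtime, x* moves by d = (-0.2353, 0.1765).
The basis stays optimal until billboards reaches 0; allowable decrease = 59.5 slots.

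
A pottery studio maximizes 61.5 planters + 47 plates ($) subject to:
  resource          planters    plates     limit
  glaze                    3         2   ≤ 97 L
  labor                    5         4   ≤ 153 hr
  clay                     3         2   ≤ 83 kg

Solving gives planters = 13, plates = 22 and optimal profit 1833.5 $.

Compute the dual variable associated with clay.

5.5

Binding: labor and clay. Non-binding: glaze (14 unused).
Slack constraints have shadow price 0 (complementary slackness).
From A_Bᵀ y = c: 5·y_labor + 3·y_clay = 61.5; 4·y_labor + 2·y_clay = 47.
This yields shadow prices y_labor = 9, y_clay = 5.5.
Shadow price of clay = 5.5.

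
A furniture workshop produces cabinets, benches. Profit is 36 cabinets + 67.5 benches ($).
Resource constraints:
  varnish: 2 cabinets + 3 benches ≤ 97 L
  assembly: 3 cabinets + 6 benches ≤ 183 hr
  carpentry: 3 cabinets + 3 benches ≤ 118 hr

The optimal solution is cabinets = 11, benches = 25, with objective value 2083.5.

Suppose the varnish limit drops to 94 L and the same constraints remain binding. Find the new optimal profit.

Binding: varnish and assembly. Non-binding: carpentry (10 unused).
By complementary slackness, y = 0 for the non-binding constraint.
Dual feasibility on the basic columns requires 2·y_varnish + 3·y_assembly = 36, 3·y_varnish + 6·y_assembly = 67.5.
Solving: y_varnish = 4.5, y_assembly = 9.
Δz = y_varnish·Δb = 4.5 × (-3) = -13.5, so new z* = 2083.5 − 13.5 = 2070.

2070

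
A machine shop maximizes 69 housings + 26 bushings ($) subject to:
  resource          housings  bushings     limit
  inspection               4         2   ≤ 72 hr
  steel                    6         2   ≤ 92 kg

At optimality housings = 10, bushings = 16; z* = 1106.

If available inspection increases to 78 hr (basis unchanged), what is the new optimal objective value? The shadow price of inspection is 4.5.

Δb = 6, so new z* = 1106 + (4.5)·(6) = 1106 + 27 = 1133.

1133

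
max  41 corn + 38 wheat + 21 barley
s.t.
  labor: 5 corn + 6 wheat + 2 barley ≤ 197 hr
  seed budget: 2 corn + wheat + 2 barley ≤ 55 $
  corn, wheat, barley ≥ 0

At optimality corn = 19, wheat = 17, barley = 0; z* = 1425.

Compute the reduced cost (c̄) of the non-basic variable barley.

Both labor and seed budget are binding at x*.
From A_Bᵀ y = c: 5·y_labor + 2·y_seed budget = 41; 6·y_labor + 1·y_seed budget = 38.
This yields shadow prices y_labor = 5, y_seed budget = 8.
Reduced cost of barley: c₃ − yᵀa₃ = 21 − (5·2 + 8·2) = 21 − 26 = -5.

-5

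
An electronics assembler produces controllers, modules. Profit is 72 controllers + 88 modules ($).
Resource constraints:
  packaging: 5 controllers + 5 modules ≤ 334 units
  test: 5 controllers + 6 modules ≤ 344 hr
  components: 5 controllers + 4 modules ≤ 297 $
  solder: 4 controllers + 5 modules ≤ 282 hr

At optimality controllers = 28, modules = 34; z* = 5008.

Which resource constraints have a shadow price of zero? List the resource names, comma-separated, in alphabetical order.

packaging: 310/334 (slack 24)
test: 344/344 (binding)
components: 276/297 (slack 21)
solder: 282/282 (binding)
By complementary slackness, a constraint with positive slack has shadow price 0 → components, packaging.

components, packaging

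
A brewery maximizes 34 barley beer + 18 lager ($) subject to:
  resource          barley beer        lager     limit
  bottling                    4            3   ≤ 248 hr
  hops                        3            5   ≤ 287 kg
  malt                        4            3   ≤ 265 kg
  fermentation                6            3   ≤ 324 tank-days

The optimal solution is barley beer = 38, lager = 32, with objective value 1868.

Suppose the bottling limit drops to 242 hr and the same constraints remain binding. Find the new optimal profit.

1862

At the optimum: bottling uses 248 of 248 (binding); hops uses 274 of 287 (slack = 13); malt uses 248 of 265 (slack = 17); fermentation uses 324 of 324 (binding).
Slack constraints have shadow price 0 (complementary slackness).
Dual feasibility on the basic columns requires 4·y_bottling + 6·y_fermentation = 34, 3·y_bottling + 3·y_fermentation = 18.
→ y_bottling = 1 and y_fermentation = 5.
Δz = y_bottling·Δb = 1 × (-6) = -6, so new z* = 1868 − 6 = 1862.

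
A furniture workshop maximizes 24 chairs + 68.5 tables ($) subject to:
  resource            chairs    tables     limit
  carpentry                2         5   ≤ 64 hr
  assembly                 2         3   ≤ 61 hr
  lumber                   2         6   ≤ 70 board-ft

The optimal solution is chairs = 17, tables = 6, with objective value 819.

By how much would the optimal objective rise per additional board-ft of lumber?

Check each constraint at x*: carpentry 64/64 (tight); assembly 52/61 (slack 9); lumber 70/70 (tight).
By complementary slackness, y = 0 for the non-binding constraint.
The binding rows give the dual system: 2·y_carpentry + 2·y_lumber = 24 and 5·y_carpentry + 6·y_lumber = 68.5.
Solving: y_carpentry = 3.5, y_lumber = 8.5.
Shadow price of lumber = 8.5.

8.5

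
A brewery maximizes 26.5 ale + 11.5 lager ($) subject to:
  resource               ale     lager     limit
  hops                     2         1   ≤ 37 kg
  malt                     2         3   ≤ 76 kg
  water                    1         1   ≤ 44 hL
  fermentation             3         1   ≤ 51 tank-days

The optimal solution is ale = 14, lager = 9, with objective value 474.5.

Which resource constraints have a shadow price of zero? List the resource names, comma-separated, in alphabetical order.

malt, water

hops: 37/37 (binding)
malt: 55/76 (slack 21)
water: 23/44 (slack 21)
fermentation: 51/51 (binding)
By complementary slackness, a constraint with positive slack has shadow price 0 → malt, water.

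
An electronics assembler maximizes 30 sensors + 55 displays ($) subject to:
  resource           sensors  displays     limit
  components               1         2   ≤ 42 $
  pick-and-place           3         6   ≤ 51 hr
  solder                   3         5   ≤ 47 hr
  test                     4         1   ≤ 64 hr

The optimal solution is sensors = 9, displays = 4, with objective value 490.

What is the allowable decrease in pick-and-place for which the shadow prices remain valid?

4

Binding constraints: pick-and-place, solder. The basis is B = [[3,6],[3,5]] with det -3.
Per unit decrease in pick-and-place, x* moves by d = (1.6667, -1).
The basis stays optimal until displays reaches 0; allowable decrease = 4 hr.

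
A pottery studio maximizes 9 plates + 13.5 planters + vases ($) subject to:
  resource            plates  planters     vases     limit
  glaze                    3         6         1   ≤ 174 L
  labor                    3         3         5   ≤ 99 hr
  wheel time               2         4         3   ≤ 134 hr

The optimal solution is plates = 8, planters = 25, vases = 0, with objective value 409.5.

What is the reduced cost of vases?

-8

At the optimum: glaze uses 174 of 174 (binding); labor uses 99 of 99 (binding); wheel time uses 116 of 134 (slack = 18).
Slack constraints have shadow price 0 (complementary slackness).
Dual feasibility on the basic columns requires 3·y_glaze + 3·y_labor = 9, 6·y_glaze + 3·y_labor = 13.5.
→ y_glaze = 1.5 and y_labor = 1.5.
Reduced cost of vases: c₃ − yᵀa₃ = 1 − (1.5·1 + 1.5·5) = 1 − 9 = -8.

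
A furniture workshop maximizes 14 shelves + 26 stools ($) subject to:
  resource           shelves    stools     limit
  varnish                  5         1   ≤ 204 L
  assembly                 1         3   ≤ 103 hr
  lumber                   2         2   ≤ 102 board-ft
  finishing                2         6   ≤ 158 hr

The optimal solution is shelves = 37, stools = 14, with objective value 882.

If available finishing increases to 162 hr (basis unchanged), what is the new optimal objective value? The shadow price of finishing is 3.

894

Δb = 4, so new z* = 882 + (3)·(4) = 882 + 12 = 894.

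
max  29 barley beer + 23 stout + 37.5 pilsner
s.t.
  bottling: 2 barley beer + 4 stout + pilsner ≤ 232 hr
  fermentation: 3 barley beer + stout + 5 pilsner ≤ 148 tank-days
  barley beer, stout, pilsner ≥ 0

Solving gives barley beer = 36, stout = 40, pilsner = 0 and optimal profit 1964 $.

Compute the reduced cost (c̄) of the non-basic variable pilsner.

Both bottling and fermentation are binding at x*.
The binding rows give the dual system: 2·y_bottling + 3·y_fermentation = 29 and 4·y_bottling + 1·y_fermentation = 23.
This yields shadow prices y_bottling = 4, y_fermentation = 7.
Reduced cost of pilsner: c₃ − yᵀa₃ = 37.5 − (4·1 + 7·5) = 37.5 − 39 = -1.5.

-1.5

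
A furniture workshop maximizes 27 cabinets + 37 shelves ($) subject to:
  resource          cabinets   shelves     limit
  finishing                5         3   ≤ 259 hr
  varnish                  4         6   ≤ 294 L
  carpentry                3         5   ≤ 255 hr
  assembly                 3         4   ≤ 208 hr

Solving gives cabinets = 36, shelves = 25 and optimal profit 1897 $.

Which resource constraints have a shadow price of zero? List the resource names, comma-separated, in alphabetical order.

carpentry, finishing

finishing: 255/259 (slack 4)
varnish: 294/294 (binding)
carpentry: 233/255 (slack 22)
assembly: 208/208 (binding)
By complementary slackness, a constraint with positive slack has shadow price 0 → carpentry, finishing.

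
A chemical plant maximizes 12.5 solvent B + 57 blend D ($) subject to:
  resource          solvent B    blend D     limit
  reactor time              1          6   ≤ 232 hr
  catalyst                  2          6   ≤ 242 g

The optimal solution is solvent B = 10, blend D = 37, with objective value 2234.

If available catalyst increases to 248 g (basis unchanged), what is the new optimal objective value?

2252

Check each constraint at x*: reactor time 232/232 (tight); catalyst 242/242 (tight).
The binding rows give the dual system: 1·y_reactor time + 2·y_catalyst = 12.5 and 6·y_reactor time + 6·y_catalyst = 57.
This yields shadow prices y_reactor time = 6.5, y_catalyst = 3.
Δz = y_catalyst·Δb = 3 × (6) = 18, so new z* = 2234 + 18 = 2252.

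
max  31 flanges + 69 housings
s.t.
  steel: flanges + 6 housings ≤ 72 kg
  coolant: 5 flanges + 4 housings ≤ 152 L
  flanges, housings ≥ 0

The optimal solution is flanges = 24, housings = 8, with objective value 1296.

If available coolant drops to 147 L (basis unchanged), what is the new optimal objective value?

1273.5

Both steel and coolant are binding at x*.
The binding rows give the dual system: 1·y_steel + 5·y_coolant = 31 and 6·y_steel + 4·y_coolant = 69.
Solving: y_steel = 8.5, y_coolant = 4.5.
Δz = y_coolant·Δb = 4.5 × (-5) = -22.5, so new z* = 1296 − 22.5 = 1273.5.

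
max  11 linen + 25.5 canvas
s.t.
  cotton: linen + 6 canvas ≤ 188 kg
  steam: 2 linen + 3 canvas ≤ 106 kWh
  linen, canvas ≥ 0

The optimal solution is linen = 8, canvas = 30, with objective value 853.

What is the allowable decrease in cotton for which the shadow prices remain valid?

135

Binding constraints: cotton, steam. The basis is B = [[1,6],[2,3]] with det -9.
Per unit decrease in cotton, x* moves by d = (0.3333, -0.2222).
The basis stays optimal until canvas reaches 0; allowable decrease = 135 kg.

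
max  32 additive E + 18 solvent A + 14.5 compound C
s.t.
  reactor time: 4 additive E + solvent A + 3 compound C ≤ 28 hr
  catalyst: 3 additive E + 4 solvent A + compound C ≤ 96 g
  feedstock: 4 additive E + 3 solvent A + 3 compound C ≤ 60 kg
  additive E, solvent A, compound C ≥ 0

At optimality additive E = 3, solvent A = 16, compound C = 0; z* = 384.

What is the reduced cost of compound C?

At the optimum: reactor time uses 28 of 28 (binding); catalyst uses 73 of 96 (slack = 23); feedstock uses 60 of 60 (binding).
Slack constraints have shadow price 0 (complementary slackness).
The binding rows give the dual system: 4·y_reactor time + 4·y_feedstock = 32 and 1·y_reactor time + 3·y_feedstock = 18.
→ y_reactor time = 3 and y_feedstock = 5.
Reduced cost of compound C: c₃ − yᵀa₃ = 14.5 − (3·3 + 5·3) = 14.5 − 24 = -9.5.

-9.5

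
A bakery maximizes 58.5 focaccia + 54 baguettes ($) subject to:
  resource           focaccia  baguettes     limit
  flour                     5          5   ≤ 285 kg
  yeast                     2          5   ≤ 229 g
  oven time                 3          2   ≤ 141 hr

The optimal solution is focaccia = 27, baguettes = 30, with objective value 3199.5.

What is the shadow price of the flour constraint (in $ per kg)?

At the optimum: flour uses 285 of 285 (binding); yeast uses 204 of 229 (slack = 25); oven time uses 141 of 141 (binding).
Slack constraints have shadow price 0 (complementary slackness).
The binding rows give the dual system: 5·y_flour + 3·y_oven time = 58.5 and 5·y_flour + 2·y_oven time = 54.
→ y_flour = 9 and y_oven time = 4.5.
Shadow price of flour = 9.

9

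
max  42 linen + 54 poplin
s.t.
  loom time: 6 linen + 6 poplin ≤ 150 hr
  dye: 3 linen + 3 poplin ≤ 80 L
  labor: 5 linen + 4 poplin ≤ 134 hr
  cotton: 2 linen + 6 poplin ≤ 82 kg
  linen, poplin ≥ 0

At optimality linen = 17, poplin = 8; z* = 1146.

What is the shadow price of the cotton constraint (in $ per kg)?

3

Check each constraint at x*: loom time 150/150 (tight); dye 75/80 (slack 5); labor 117/134 (slack 17); cotton 82/82 (tight).
Since dye, labor are not tight, their duals are 0.
Dual feasibility on the basic columns requires 6·y_loom time + 2·y_cotton = 42, 6·y_loom time + 6·y_cotton = 54.
This yields shadow prices y_loom time = 6, y_cotton = 3.
Shadow price of cotton = 3.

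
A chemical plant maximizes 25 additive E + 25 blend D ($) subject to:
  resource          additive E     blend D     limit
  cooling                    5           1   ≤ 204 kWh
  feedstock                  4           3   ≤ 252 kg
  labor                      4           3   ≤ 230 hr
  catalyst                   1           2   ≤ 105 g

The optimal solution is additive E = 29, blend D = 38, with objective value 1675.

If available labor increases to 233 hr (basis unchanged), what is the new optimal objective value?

At the optimum: cooling uses 183 of 204 (slack = 21); feedstock uses 230 of 252 (slack = 22); labor uses 230 of 230 (binding); catalyst uses 105 of 105 (binding).
By complementary slackness, y = 0 for the non-binding constraints.
Dual feasibility on the basic columns requires 4·y_labor + 1·y_catalyst = 25, 3·y_labor + 2·y_catalyst = 25.
Solving: y_labor = 5, y_catalyst = 5.
Δz = y_labor·Δb = 5 × (3) = 15, so new z* = 1675 + 15 = 1690.

1690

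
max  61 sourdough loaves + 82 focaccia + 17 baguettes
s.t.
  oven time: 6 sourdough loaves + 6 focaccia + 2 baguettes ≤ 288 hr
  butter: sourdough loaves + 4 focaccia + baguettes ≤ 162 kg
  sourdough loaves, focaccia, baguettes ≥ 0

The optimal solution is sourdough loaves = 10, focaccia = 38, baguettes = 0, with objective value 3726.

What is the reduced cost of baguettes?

Check each constraint at x*: oven time 288/288 (tight); butter 162/162 (tight).
Dual feasibility on the basic columns requires 6·y_oven time + 1·y_butter = 61, 6·y_oven time + 4·y_butter = 82.
This yields shadow prices y_oven time = 9, y_butter = 7.
Reduced cost of baguettes: c₃ − yᵀa₃ = 17 − (9·2 + 7·1) = 17 − 25 = -8.

-8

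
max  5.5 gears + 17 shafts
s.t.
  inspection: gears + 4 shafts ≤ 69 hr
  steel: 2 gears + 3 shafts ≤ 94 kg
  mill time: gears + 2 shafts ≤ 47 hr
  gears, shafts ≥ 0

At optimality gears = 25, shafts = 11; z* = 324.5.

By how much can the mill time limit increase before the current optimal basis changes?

4.4

Binding constraints: inspection, mill time. The basis is B = [[1,4],[1,2]] with det -2.
Per unit increase in mill time, x* moves by d = (2, -0.5).
The basis stays optimal until steel becomes binding; allowable increase = 4.4 hr.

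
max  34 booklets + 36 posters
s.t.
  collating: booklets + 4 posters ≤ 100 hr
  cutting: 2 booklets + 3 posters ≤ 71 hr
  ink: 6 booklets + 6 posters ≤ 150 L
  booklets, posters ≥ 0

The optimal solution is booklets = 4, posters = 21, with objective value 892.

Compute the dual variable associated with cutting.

Check each constraint at x*: collating 88/100 (slack 12); cutting 71/71 (tight); ink 150/150 (tight).
Since collating is not tight, its dual is 0.
The binding rows give the dual system: 2·y_cutting + 6·y_ink = 34 and 3·y_cutting + 6·y_ink = 36.
This yields shadow prices y_cutting = 2, y_ink = 5.
Shadow price of cutting = 2.

2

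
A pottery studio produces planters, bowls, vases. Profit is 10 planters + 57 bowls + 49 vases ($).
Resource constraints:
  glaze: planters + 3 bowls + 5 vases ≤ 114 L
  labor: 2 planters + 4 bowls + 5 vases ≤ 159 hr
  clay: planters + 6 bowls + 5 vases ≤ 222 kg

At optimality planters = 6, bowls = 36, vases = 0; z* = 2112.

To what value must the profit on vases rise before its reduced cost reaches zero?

50

Binding: glaze and clay. Non-binding: labor (3 unused).
By complementary slackness, y = 0 for the non-binding constraint.
From A_Bᵀ y = c: 1·y_glaze + 1·y_clay = 10; 3·y_glaze + 6·y_clay = 57.
Solving: y_glaze = 1, y_clay = 9.
vases enters the basis when its profit ≥ yᵀa₃ = 1·5 + 9·5 = 50.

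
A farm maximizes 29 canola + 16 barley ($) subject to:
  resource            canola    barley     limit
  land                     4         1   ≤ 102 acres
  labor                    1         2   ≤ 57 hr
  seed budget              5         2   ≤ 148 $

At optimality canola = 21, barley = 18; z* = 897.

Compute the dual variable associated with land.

6

At the optimum: land uses 102 of 102 (binding); labor uses 57 of 57 (binding); seed budget uses 141 of 148 (slack = 7).
Slack constraints have shadow price 0 (complementary slackness).
Dual feasibility on the basic columns requires 4·y_land + 1·y_labor = 29, 1·y_land + 2·y_labor = 16.
Solving: y_land = 6, y_labor = 5.
Shadow price of land = 6.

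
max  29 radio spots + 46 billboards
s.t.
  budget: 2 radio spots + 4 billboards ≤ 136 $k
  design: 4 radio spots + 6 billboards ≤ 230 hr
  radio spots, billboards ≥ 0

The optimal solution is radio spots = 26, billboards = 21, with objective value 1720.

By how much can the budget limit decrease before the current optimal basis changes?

Binding constraints: budget, design. The basis is B = [[2,4],[4,6]] with det -4.
Per unit decrease in budget, x* moves by d = (1.5, -1).
The basis stays optimal until billboards reaches 0; allowable decrease = 21 $k.

21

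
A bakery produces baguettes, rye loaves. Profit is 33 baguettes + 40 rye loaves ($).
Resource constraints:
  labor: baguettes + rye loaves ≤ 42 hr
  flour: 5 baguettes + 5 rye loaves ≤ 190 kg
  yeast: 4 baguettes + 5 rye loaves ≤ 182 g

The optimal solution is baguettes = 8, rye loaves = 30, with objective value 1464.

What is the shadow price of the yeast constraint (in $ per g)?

7

Binding: flour and yeast. Non-binding: labor (4 unused).
Since labor is not tight, its dual is 0.
From A_Bᵀ y = c: 5·y_flour + 4·y_yeast = 33; 5·y_flour + 5·y_yeast = 40.
→ y_flour = 1 and y_yeast = 7.
Shadow price of yeast = 7.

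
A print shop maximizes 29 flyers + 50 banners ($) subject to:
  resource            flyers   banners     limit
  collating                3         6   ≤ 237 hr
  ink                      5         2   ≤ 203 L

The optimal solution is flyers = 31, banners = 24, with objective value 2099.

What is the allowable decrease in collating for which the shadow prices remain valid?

115.2

Binding constraints: collating, ink. The basis is B = [[3,6],[5,2]] with det -24.
Per unit decrease in collating, x* moves by d = (0.0833, -0.2083).
The basis stays optimal until banners reaches 0; allowable decrease = 115.2 hr.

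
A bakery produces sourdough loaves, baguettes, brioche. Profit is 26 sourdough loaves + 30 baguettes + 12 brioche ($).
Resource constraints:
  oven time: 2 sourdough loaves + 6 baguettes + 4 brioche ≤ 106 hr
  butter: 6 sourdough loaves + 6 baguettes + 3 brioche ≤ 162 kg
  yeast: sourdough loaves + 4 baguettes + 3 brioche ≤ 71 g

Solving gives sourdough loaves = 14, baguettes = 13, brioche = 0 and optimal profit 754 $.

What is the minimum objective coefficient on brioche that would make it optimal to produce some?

16

Check each constraint at x*: oven time 106/106 (tight); butter 162/162 (tight); yeast 66/71 (slack 5).
Slack constraints have shadow price 0 (complementary slackness).
Dual feasibility on the basic columns requires 2·y_oven time + 6·y_butter = 26, 6·y_oven time + 6·y_butter = 30.
→ y_oven time = 1 and y_butter = 4.
brioche enters the basis when its profit ≥ yᵀa₃ = 1·4 + 4·3 = 16.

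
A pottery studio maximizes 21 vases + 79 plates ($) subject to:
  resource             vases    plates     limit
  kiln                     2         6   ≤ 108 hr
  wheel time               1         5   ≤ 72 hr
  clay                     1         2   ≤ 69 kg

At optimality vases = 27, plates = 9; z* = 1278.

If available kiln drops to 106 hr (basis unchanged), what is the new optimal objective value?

1265

Binding: kiln and wheel time. Non-binding: clay (24 unused).
By complementary slackness, y = 0 for the non-binding constraint.
The binding rows give the dual system: 2·y_kiln + 1·y_wheel time = 21 and 6·y_kiln + 5·y_wheel time = 79.
→ y_kiln = 6.5 and y_wheel time = 8.
Δz = y_kiln·Δb = 6.5 × (-2) = -13, so new z* = 1278 − 13 = 1265.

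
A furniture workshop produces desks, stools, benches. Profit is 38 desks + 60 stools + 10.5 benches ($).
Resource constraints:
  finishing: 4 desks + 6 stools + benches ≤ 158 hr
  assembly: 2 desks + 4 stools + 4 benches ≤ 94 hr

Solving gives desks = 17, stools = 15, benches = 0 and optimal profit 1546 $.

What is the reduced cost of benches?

Both finishing and assembly are binding at x*.
The binding rows give the dual system: 4·y_finishing + 2·y_assembly = 38 and 6·y_finishing + 4·y_assembly = 60.
→ y_finishing = 8 and y_assembly = 3.
Reduced cost of benches: c₃ − yᵀa₃ = 10.5 − (8·1 + 3·4) = 10.5 − 20 = -9.5.

-9.5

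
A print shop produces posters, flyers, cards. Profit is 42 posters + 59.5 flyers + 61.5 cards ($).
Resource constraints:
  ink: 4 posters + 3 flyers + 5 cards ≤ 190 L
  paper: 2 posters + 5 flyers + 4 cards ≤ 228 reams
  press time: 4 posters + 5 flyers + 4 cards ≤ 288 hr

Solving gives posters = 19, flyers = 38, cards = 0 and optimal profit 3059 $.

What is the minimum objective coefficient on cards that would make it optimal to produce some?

64.5

Check each constraint at x*: ink 190/190 (tight); paper 228/228 (tight); press time 266/288 (slack 22).
By complementary slackness, y = 0 for the non-binding constraint.
Dual feasibility on the basic columns requires 4·y_ink + 2·y_paper = 42, 3·y_ink + 5·y_paper = 59.5.
Solving: y_ink = 6.5, y_paper = 8.
cards enters the basis when its profit ≥ yᵀa₃ = 6.5·5 + 8·4 = 64.5.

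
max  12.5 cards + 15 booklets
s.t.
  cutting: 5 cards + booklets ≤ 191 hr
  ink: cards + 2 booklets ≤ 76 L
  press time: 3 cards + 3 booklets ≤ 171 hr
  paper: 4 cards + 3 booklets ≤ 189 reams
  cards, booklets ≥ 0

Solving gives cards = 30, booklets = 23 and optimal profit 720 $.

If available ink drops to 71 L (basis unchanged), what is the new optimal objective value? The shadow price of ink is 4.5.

Δb = -5, so new z* = 720 + (4.5)·(-5) = 720 − 22.5 = 697.5.

697.5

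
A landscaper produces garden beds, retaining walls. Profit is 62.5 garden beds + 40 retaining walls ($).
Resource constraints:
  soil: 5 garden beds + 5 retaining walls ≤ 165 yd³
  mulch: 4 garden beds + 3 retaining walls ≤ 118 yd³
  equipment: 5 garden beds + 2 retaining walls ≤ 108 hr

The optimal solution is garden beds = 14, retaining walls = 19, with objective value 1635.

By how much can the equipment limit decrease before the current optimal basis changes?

Binding constraints: soil, equipment. The basis is B = [[5,5],[5,2]] with det -15.
Per unit decrease in equipment, x* moves by d = (-0.3333, 0.3333).
The basis stays optimal until garden beds reaches 0; allowable decrease = 42 hr.

42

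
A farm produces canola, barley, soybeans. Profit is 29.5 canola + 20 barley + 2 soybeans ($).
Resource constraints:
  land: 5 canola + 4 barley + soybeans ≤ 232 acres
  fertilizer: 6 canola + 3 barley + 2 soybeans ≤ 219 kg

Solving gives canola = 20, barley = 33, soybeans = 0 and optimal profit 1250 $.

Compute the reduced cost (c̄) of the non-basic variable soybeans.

-5.5

Check each constraint at x*: land 232/232 (tight); fertilizer 219/219 (tight).
From A_Bᵀ y = c: 5·y_land + 6·y_fertilizer = 29.5; 4·y_land + 3·y_fertilizer = 20.
Solving: y_land = 3.5, y_fertilizer = 2.
Reduced cost of soybeans: c₃ − yᵀa₃ = 2 − (3.5·1 + 2·2) = 2 − 7.5 = -5.5.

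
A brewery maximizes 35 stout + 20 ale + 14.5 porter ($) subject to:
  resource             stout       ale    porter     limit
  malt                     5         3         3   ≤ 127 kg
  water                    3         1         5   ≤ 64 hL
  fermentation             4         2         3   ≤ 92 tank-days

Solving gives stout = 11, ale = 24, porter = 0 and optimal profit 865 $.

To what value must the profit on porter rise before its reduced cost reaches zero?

22.5

Binding: malt and fermentation. Non-binding: water (7 unused).
Slack constraints have shadow price 0 (complementary slackness).
From A_Bᵀ y = c: 5·y_malt + 4·y_fermentation = 35; 3·y_malt + 2·y_fermentation = 20.
→ y_malt = 5 and y_fermentation = 2.5.
porter enters the basis when its profit ≥ yᵀa₃ = 5·3 + 2.5·3 = 22.5.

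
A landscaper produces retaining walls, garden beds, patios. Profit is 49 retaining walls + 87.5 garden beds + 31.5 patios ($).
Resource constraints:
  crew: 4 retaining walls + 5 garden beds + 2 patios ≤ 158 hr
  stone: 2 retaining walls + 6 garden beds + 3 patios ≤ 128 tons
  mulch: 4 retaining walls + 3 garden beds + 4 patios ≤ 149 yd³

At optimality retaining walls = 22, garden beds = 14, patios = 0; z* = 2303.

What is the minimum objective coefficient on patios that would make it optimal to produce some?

39.5

At the optimum: crew uses 158 of 158 (binding); stone uses 128 of 128 (binding); mulch uses 130 of 149 (slack = 19).
By complementary slackness, y = 0 for the non-binding constraint.
Dual feasibility on the basic columns requires 4·y_crew + 2·y_stone = 49, 5·y_crew + 6·y_stone = 87.5.
Solving: y_crew = 8.5, y_stone = 7.5.
patios enters the basis when its profit ≥ yᵀa₃ = 8.5·2 + 7.5·3 = 39.5.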